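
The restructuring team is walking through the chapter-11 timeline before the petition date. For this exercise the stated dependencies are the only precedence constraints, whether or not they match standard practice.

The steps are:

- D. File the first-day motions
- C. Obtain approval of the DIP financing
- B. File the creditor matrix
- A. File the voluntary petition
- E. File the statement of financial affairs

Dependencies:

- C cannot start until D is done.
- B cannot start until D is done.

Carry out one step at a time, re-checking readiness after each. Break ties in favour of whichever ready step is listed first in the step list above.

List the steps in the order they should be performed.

D, C, B, A, E

D, A and E have no prerequisites; D is listed earlier, so D is first.
C and B now also ready, so the ready set is {C, B, A, E}; C is listed earlier → C.
Now B, A and E have their prerequisites met. B is listed earlier, so B next.
A and E are both available; A is listed earlier → A.
Next only E has its prerequisites met → E.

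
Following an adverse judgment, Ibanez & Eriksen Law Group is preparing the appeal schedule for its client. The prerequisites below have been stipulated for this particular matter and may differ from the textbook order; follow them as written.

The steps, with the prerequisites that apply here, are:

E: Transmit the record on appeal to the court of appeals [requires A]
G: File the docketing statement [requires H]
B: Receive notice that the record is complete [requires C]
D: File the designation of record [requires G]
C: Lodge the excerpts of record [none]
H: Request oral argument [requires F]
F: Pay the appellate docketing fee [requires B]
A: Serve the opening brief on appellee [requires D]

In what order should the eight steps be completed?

C has no prerequisites → C first.
That leaves B as the only ready step → B.
That leaves F as the only ready step → F.
That leaves H as the only ready step → H.
G is the only step now ready → G.
Next only D has its prerequisites met → D.
Next only A has its prerequisites met → A.
E is the only step now ready → E.

C → B → F → H → G → D → A → E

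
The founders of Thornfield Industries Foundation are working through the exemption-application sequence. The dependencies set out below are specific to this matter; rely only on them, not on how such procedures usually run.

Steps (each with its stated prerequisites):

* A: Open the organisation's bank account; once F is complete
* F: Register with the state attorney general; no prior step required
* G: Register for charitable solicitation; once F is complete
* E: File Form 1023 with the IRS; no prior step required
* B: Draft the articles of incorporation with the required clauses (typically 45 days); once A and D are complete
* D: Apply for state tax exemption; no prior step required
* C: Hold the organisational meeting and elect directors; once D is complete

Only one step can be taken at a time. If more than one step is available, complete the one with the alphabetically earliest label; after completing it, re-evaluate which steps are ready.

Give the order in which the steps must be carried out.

Nothing is required for D, E and F. D has the earlier label → D first.
C now also ready, so the ready set is {C, E, F}; C has the earlier label → C.
Now E and F have their prerequisites met. E has the earlier label, so E next.
F is the only step now ready → F.
A and G are both available; A has the earlier label → A.
Now B and G have their prerequisites met. B has the earlier label, so B next.
G needed F, now all done → G.

D, C, E, F, A, B, G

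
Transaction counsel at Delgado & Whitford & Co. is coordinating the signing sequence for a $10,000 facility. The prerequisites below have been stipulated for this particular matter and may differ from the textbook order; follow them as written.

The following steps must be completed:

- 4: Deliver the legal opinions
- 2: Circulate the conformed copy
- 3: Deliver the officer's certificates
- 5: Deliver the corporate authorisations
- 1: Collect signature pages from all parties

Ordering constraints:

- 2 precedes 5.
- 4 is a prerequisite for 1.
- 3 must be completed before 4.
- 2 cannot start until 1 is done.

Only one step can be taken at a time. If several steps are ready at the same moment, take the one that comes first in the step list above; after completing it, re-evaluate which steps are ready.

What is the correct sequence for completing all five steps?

3, 4, 1, 2, 5

Only 3 has no prerequisites, so it is first.
4 is the only step now ready → 4.
1 needed 4, now all done → 1.
2 is the only step now ready → 2.
5 is the only step now ready → 5.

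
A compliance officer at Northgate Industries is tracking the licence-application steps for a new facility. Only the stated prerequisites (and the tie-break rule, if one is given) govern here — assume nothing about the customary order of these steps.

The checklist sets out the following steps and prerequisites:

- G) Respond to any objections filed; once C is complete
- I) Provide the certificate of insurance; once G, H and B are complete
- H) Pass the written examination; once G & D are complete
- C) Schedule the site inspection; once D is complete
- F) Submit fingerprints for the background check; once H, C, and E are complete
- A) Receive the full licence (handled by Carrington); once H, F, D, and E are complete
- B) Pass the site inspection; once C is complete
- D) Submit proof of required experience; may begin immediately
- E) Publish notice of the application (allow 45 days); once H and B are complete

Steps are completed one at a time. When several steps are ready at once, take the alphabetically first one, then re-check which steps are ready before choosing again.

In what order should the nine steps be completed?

D, C, B, G, H, E, F, A, I

D is the only step with nothing outstanding, so it goes first.
That leaves C as the only ready step → C.
B and G are both available; B has the earlier label → B.
G needed C, now all done → G.
That leaves H as the only ready step → H.
Now E and I have their prerequisites met. E has the earlier label, so E next.
F now also ready, so the ready set is {F, I}; F has the earlier label → F.
Now A and I have their prerequisites met. A has the earlier label, so A next.
I needed B, G and H, now all done → I.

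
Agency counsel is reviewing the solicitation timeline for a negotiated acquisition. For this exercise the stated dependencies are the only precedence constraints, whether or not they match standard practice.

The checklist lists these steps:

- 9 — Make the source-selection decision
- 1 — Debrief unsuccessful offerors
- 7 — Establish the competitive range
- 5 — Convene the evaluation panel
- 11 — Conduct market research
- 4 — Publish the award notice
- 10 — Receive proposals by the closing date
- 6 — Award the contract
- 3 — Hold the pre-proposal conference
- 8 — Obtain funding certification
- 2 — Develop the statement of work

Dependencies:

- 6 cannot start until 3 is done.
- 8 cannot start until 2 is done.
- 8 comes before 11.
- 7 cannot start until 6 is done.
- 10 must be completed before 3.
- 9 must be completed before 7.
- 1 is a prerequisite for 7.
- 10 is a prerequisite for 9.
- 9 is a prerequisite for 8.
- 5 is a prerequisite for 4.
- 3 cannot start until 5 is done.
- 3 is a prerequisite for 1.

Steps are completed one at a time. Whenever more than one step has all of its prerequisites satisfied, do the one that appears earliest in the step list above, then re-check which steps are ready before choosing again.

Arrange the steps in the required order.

5, 4, 10, 9, 3, 1, 6, 7, 2, 8, 11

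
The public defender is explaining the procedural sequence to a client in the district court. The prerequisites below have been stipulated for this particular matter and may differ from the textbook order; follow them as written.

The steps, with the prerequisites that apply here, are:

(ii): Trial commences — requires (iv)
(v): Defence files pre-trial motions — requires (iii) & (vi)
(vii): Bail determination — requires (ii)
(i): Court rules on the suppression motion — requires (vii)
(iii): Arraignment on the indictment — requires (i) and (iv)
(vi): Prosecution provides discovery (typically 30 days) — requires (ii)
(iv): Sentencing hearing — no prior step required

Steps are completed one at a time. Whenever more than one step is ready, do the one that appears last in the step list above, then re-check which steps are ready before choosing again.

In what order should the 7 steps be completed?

(iv) (ii) (vi) (vii) (i) (iii) (v)

(iv) is the only step with nothing outstanding, so it goes first.
(ii) is the only step now ready → (ii).
Ready: (vi) and (vii). (vi) is listed later → (vi).
(vii) needed (ii), now all done → (vii).
That leaves (i) as the only ready step → (i).
(iii) needed (iv) and (i), now all done → (iii).
That leaves (v) as the only ready step → (v).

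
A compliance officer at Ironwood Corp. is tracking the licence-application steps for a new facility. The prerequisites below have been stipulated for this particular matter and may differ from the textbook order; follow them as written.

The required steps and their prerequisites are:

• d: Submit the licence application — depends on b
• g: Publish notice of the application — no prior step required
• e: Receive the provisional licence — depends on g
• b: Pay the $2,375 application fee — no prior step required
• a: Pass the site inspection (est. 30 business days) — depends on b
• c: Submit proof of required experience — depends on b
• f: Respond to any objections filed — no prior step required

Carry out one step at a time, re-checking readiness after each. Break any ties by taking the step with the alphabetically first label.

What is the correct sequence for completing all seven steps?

b a c d f g e

b, f and g have no prerequisites; b has the earlier label, so b is first.
a, c and d now also ready, so the ready set is {a, c, d, f, g}; a has the earlier label → a.
Now c, d, f and g have their prerequisites met. c has the earlier label, so c next.
Ready: d, f and g. d has the earlier label → d.
Now f and g have their prerequisites met. f has the earlier label, so f next.
Next only g has its prerequisites met → g.
e is the only step now ready → e.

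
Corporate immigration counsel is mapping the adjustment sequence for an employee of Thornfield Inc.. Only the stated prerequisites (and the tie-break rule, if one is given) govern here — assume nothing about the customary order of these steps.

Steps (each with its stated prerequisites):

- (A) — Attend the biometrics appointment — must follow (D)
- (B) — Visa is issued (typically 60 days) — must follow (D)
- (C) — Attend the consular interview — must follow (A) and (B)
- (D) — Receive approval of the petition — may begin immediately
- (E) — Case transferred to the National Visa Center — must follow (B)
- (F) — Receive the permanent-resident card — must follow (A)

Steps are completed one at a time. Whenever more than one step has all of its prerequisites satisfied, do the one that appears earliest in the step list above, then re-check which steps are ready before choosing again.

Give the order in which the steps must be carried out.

(D), (A), (B), (C), (E), (F)

(D) has no prerequisites → (D) first.
Ready: (A) and (B). (A) is listed earlier → (A).
(F) now also ready, so the ready set is {(B), (F)}; (B) is listed earlier → (B).
(C) and (E) now also ready, so the ready set is {(C), (E), (F)}; (C) is listed earlier → (C).
Now (E) and (F) have their prerequisites met. (E) is listed earlier, so (E) next.
(F) needed (A), now all done → (F).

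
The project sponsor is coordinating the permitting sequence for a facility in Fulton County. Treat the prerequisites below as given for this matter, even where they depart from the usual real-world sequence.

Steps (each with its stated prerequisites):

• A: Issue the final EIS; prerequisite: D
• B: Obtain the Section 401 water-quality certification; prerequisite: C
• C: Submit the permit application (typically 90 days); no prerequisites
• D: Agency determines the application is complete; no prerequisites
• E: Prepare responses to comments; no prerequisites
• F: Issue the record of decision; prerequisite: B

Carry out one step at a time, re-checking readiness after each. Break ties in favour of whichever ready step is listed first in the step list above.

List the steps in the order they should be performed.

Nothing is required for C, D and E. C is listed earlier → C first.
B now also ready, so the ready set is {B, D, E}; B is listed earlier → B.
F now also ready, so the ready set is {D, E, F}; D is listed earlier → D.
Now A, E and F have their prerequisites met. A is listed earlier, so A next.
Ready: E and F. E is listed earlier → E.
F is the only step now ready → F.

C B D A E F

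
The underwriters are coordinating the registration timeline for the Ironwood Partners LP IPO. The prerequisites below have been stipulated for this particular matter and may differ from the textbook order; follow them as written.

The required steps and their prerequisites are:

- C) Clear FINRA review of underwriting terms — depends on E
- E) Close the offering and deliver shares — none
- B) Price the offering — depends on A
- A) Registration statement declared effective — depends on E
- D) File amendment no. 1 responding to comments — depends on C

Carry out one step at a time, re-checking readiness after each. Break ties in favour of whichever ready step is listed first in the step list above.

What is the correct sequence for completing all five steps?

E → C → A → B → D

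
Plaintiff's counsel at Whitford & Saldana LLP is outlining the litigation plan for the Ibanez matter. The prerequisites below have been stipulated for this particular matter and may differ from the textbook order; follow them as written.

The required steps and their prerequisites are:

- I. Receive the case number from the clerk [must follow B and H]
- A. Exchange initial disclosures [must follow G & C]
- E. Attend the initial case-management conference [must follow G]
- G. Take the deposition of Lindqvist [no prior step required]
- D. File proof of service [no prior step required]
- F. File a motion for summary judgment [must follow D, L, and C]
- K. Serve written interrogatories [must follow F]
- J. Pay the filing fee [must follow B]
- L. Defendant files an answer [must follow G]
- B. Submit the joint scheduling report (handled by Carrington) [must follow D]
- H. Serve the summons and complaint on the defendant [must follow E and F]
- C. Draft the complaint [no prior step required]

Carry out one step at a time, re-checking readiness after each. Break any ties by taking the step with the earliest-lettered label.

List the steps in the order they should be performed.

C D B G A E J L F H I K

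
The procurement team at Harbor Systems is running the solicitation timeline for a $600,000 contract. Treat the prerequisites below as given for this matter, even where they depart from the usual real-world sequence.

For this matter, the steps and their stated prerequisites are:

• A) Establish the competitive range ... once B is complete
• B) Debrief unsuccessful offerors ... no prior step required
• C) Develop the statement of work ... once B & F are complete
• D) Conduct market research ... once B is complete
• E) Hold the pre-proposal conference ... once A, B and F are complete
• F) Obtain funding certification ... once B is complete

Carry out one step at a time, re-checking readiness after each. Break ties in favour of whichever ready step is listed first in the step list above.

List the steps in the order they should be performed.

B is the only step with nothing outstanding, so it goes first.
Now A, D and F have their prerequisites met. A is listed earlier, so A next.
D and F are both available; D is listed earlier → D.
That leaves F as the only ready step → F.
Now C and E have their prerequisites met. C is listed earlier, so C next.
That leaves E as the only ready step → E.

B, A, D, F, C, E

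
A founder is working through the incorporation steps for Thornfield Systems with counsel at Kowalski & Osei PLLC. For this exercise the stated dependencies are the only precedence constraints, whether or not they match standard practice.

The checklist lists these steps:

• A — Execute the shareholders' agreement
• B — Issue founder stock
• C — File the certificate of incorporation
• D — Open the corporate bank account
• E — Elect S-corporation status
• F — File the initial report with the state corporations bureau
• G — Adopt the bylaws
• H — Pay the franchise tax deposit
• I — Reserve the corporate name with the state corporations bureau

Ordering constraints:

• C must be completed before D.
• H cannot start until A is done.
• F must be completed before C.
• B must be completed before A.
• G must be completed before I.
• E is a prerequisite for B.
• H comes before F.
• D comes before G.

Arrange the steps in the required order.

E, B, A, H, F, C, D, G, I

Only E has no prerequisites, so it is first.
Next only B has its prerequisites met → B.
Next only A has its prerequisites met → A.
H needed A, now all done → H.
F is the only step now ready → F.
Next only C has its prerequisites met → C.
That leaves D as the only ready step → D.
Next only G has its prerequisites met → G.
I is the only step now ready → I.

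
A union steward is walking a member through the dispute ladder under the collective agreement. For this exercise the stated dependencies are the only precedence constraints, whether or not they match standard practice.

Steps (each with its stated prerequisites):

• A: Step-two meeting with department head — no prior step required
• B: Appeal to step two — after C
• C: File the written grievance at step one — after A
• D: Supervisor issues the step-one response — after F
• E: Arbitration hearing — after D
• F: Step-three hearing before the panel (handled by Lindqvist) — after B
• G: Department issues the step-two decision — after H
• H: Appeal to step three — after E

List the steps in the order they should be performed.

A → C → B → F → D → E → H → G

A has no prerequisites → A first.
C needed A, now all done → C.
B needed C, now all done → B.
F needed B, now all done → F.
Next only D has its prerequisites met → D.
E is the only step now ready → E.
That leaves H as the only ready step → H.
Next only G has its prerequisites met → G.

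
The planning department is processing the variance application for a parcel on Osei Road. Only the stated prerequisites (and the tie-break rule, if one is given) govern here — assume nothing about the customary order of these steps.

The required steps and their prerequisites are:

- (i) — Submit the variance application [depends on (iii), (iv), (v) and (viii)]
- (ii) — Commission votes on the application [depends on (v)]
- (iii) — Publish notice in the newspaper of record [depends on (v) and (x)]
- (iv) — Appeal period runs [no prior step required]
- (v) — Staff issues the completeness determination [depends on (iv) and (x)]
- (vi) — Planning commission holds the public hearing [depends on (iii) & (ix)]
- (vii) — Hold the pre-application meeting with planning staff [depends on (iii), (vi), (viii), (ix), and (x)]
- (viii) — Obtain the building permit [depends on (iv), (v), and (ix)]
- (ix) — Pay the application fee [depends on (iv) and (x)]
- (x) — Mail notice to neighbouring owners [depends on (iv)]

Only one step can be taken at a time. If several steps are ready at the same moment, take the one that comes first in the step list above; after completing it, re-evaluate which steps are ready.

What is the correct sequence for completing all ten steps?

(iv), (x), (v), (ii), (iii), (ix), (vi), (viii), (i), (vii)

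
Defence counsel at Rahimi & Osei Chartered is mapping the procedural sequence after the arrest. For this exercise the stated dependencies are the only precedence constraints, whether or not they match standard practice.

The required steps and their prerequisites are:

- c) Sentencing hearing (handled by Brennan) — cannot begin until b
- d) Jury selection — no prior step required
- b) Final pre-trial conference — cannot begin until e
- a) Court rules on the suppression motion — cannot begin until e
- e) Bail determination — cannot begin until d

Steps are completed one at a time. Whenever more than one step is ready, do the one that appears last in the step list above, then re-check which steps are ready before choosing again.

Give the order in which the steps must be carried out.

d has no prerequisites → d first.
e needed d, now all done → e.
Now a and b have their prerequisites met. a is listed later, so a next.
Next only b has its prerequisites met → b.
c needed b, now all done → c.

d e a b c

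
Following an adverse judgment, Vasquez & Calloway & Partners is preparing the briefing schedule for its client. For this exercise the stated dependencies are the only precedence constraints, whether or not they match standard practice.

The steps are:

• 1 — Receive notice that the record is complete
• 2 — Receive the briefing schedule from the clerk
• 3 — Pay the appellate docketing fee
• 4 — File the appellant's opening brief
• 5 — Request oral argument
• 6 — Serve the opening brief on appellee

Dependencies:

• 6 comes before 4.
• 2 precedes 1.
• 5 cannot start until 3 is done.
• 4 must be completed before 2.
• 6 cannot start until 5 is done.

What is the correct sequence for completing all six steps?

3 is the only step with nothing outstanding, so it goes first.
5 needed 3, now all done → 5.
Next only 6 has its prerequisites met → 6.
That leaves 4 as the only ready step → 4.
2 needed 4, now all done → 2.
1 needed 2, now all done → 1.

3, 5, 6, 4, 2, 1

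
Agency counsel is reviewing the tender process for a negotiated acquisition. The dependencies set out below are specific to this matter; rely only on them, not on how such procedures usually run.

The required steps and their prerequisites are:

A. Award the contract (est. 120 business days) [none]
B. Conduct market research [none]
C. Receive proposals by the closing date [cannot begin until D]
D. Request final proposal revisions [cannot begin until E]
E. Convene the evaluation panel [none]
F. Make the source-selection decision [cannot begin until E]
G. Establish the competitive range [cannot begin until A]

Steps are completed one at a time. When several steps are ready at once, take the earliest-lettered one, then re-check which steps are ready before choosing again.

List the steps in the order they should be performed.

A, B, E, D, C, F, G

A, B and E have no prerequisites; A has the earlier label, so A is first.
Ready: B, E and G. B has the earlier label → B.
Now E and G have their prerequisites met. E has the earlier label, so E next.
D, F and G are all available; D has the earlier label → D.
Now C, F and G have their prerequisites met. C has the earlier label, so C next.
Ready: F and G. F has the earlier label → F.
Next only G has its prerequisites met → G.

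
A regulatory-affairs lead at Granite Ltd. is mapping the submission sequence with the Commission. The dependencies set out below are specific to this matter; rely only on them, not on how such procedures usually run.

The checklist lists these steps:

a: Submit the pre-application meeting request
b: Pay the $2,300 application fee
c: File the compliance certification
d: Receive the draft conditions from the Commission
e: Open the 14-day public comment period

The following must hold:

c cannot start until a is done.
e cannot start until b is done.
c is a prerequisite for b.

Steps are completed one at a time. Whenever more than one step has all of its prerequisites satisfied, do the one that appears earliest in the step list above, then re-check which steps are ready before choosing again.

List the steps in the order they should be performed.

a c b d e

Nothing is required for a and d. a is listed earlier → a first.
c and d are both available; c is listed earlier → c.
b now also ready, so the ready set is {b, d}; b is listed earlier → b.
Now d and e have their prerequisites met. d is listed earlier, so d next.
Next only e has its prerequisites met → e.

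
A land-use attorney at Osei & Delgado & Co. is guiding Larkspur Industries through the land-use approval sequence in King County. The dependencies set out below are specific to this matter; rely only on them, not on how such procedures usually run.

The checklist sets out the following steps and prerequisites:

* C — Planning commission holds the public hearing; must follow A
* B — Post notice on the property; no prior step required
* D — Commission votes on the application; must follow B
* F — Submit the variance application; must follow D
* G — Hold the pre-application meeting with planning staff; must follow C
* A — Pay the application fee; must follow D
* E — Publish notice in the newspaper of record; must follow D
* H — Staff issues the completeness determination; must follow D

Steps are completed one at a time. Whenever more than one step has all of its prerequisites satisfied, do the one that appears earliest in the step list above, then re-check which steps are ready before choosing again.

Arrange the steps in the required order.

B → D → F → A → C → G → E → H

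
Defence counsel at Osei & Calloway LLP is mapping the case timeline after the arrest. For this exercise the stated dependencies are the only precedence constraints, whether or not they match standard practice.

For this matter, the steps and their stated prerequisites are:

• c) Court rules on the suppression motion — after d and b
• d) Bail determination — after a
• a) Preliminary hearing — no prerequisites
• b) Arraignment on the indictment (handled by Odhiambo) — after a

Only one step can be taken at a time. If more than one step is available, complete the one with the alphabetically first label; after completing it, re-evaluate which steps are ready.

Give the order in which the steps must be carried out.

a, b, d, c

a has no prerequisites → a first.
b and d are both available; b has the earlier label → b.
d needed a, now all done → d.
c needed b and d, now all done → c.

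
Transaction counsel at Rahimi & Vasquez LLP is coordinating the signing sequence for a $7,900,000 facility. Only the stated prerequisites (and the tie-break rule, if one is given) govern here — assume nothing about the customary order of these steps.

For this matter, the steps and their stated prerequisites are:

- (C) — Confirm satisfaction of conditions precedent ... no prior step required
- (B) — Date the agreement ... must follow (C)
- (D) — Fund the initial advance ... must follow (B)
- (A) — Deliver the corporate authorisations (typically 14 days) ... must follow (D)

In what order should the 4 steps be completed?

(C) has no prerequisites → (C) first.
(B) is the only step now ready → (B).
That leaves (D) as the only ready step → (D).
(A) needed (D), now all done → (A).

(C) → (B) → (D) → (A)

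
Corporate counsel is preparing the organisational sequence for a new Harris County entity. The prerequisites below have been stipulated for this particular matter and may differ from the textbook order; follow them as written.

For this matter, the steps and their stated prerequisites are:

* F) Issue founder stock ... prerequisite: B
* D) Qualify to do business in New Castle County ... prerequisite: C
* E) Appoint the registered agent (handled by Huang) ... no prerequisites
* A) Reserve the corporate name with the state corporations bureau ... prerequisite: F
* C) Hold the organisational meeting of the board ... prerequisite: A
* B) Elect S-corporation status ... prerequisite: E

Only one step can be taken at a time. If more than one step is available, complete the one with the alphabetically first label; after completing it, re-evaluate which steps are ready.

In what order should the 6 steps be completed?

E, B, F, A, C, D

Only E has no prerequisites, so it is first.
B is the only step now ready → B.
F needed B, now all done → F.
A needed F, now all done → A.
C needed A, now all done → C.
D is the only step now ready → D.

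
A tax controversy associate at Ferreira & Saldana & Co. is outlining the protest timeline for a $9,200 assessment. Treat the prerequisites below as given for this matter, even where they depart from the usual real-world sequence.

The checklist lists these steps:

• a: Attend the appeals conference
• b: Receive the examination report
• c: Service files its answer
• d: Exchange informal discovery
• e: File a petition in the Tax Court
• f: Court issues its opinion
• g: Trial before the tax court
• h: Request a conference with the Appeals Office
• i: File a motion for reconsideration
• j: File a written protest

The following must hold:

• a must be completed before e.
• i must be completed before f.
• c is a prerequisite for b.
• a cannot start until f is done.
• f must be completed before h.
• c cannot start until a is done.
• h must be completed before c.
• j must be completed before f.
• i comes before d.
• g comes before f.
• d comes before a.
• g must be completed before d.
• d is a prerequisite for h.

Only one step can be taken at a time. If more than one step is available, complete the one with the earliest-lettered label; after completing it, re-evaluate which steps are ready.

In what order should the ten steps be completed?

g, i, d, j, f, a, e, h, c, b

Nothing is required for g, i and j. g has the earlier label → g first.
Now i and j have their prerequisites met. i has the earlier label, so i next.
d now also ready, so the ready set is {d, j}; d has the earlier label → d.
That leaves j as the only ready step → j.
f is the only step now ready → f.
Now a and h have their prerequisites met. a has the earlier label, so a next.
e and h are both available; e has the earlier label → e.
h needed d and f, now all done → h.
c needed a and h, now all done → c.
That leaves b as the only ready step → b.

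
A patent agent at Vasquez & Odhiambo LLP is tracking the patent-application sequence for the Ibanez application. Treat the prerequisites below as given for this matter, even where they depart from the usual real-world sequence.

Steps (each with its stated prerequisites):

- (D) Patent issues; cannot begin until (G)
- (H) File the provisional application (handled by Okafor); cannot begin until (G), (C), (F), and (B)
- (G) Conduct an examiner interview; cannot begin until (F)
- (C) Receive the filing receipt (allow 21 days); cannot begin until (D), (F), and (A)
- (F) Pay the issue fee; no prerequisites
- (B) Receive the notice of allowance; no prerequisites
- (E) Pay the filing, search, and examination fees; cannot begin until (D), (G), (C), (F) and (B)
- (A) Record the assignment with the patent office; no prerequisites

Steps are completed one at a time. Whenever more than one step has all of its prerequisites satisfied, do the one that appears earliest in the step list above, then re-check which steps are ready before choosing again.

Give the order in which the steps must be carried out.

(F) (G) (D) (B) (A) (C) (H) (E)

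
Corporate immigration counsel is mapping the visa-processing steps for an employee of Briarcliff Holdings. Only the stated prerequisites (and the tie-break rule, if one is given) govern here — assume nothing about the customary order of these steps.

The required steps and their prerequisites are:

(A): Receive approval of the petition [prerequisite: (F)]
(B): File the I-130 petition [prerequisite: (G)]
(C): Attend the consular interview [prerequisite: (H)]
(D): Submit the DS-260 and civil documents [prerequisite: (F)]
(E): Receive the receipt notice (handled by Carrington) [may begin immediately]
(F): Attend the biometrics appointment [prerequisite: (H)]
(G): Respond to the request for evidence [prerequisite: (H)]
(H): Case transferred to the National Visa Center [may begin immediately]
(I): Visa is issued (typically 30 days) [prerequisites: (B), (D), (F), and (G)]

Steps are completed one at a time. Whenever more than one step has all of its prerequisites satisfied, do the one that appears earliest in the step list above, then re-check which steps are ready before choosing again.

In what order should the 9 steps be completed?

(E) and (H) have no prerequisites; (E) is listed earlier, so (E) is first.
Next only (H) has its prerequisites met → (H).
(C), (F) and (G) are all available; (C) is listed earlier → (C).
Now (F) and (G) have their prerequisites met. (F) is listed earlier, so (F) next.
Ready: (A), (D) and (G). (A) is listed earlier → (A).
Now (D) and (G) have their prerequisites met. (D) is listed earlier, so (D) next.
Next only (G) has its prerequisites met → (G).
That leaves (B) as the only ready step → (B).
Next only (I) has its prerequisites met → (I).

(E) (H) (C) (F) (A) (D) (G) (B) (I)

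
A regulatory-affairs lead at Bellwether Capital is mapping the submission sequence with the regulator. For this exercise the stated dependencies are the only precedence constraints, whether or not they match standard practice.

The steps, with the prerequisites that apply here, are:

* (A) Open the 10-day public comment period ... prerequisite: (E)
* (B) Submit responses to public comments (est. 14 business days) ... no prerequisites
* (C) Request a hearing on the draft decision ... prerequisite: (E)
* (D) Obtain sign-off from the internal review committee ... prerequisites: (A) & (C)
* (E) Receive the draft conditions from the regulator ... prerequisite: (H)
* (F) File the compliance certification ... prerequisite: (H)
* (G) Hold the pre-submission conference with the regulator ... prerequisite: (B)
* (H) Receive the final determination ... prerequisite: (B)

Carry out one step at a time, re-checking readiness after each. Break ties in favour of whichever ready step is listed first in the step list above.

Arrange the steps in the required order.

(B) is the only step with nothing outstanding, so it goes first.
Now (G) and (H) have their prerequisites met. (G) is listed earlier, so (G) next.
(H) needed (B), now all done → (H).
(E) and (F) are both available; (E) is listed earlier → (E).
(A) and (C) now also ready, so the ready set is {(A), (C), (F)}; (A) is listed earlier → (A).
Now (C) and (F) have their prerequisites met. (C) is listed earlier, so (C) next.
(D) now also ready, so the ready set is {(D), (F)}; (D) is listed earlier → (D).
(F) needed (H), now all done → (F).

(B), (G), (H), (E), (A), (C), (D), (F)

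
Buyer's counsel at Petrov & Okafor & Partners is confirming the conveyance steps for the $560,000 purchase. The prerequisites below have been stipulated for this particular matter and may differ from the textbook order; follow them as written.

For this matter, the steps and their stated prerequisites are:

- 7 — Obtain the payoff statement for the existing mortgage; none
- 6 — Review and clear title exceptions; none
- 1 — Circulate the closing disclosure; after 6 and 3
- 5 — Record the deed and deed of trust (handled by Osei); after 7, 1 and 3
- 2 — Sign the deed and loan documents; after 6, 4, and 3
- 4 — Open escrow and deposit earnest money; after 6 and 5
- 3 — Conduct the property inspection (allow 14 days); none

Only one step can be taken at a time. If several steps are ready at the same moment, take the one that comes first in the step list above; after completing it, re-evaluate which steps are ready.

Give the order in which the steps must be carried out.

7, 6 and 3 have no prerequisites; 7 is listed earlier, so 7 is first.
Now 6 and 3 have their prerequisites met. 6 is listed earlier, so 6 next.
3 is the only step now ready → 3.
1 needed 6 and 3, now all done → 1.
5 needed 7, 1 and 3, now all done → 5.
4 is the only step now ready → 4.
2 needed 6, 4 and 3, now all done → 2.

7, 6, 3, 1, 5, 4, 2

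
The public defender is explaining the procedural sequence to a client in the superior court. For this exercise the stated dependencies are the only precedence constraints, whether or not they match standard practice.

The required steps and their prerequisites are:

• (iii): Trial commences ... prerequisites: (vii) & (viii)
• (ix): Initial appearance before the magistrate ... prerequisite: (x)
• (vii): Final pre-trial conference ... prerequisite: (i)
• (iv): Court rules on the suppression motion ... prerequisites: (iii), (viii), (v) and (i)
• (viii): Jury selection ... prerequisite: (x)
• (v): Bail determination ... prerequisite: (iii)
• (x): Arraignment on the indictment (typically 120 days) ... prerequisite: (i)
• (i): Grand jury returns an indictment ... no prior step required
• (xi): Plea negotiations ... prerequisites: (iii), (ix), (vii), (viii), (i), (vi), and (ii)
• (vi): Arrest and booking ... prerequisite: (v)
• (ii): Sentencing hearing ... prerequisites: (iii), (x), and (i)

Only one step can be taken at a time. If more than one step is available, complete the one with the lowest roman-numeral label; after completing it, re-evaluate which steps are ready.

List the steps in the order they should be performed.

(i) → (vii) → (x) → (viii) → (iii) → (ii) → (v) → (iv) → (vi) → (ix) → (xi)

(i) is the only step with nothing outstanding, so it goes first.
Now (vii) and (x) have their prerequisites met. (vii) has the earlier label, so (vii) next.
(x) needed (i), now all done → (x).
(viii) and (ix) are both available; (viii) has the earlier label → (viii).
(iii) now also ready, so the ready set is {(iii), (ix)}; (iii) has the earlier label → (iii).
(ii), (v) and (ix) are all available; (ii) has the earlier label → (ii).
Ready: (v) and (ix). (v) has the earlier label → (v).
(iv) and (vi) now also ready, so the ready set is {(iv), (vi), (ix)}; (iv) has the earlier label → (iv).
(vi) and (ix) are both available; (vi) has the earlier label → (vi).
Next only (ix) has its prerequisites met → (ix).
(xi) needed (i), (ii), (iii), (vi), (vii), (viii) and (ix), now all done → (xi).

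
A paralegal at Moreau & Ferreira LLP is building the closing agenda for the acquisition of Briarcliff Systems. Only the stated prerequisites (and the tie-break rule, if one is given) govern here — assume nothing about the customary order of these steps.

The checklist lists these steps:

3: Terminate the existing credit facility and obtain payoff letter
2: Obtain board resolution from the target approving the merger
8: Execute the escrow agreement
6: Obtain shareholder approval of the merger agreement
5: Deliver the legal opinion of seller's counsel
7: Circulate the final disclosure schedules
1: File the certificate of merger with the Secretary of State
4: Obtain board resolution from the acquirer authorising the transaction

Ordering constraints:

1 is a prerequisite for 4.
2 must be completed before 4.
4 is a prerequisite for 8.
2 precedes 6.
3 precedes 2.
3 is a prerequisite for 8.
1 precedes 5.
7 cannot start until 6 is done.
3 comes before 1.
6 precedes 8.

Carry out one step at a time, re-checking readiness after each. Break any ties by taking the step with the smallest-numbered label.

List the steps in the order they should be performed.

3 1 2 4 5 6 7 8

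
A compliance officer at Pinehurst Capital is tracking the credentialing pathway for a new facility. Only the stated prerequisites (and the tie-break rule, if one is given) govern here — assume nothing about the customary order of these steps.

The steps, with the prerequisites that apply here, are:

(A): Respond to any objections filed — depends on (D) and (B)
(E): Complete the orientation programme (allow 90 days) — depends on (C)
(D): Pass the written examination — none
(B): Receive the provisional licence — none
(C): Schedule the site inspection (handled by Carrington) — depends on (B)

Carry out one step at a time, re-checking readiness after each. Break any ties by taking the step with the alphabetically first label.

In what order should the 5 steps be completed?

(B), (C), (D), (A), (E)

(B) and (D) have no prerequisites; (B) has the earlier label, so (B) is first.
Ready: (C) and (D). (C) has the earlier label → (C).
(E) now also ready, so the ready set is {(D), (E)}; (D) has the earlier label → (D).
(A) now also ready, so the ready set is {(A), (E)}; (A) has the earlier label → (A).
That leaves (E) as the only ready step → (E).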